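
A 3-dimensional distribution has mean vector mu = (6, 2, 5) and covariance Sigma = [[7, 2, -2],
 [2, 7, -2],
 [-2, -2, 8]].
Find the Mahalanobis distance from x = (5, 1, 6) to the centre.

Step 1 — centre the observation: (x - mu) = (-1, -1, 1).

Step 2 — invert Sigma (cofactor / det for 3×3, or solve directly):
  Sigma^{-1} = [[0.1625, -0.0375, 0.0312],
 [-0.0375, 0.1625, 0.0312],
 [0.0312, 0.0312, 0.1406]].

Step 3 — form the quadratic (x - mu)^T · Sigma^{-1} · (x - mu):
  Sigma^{-1} · (x - mu) = (-0.0937, -0.0938, 0.0781).
  (x - mu)^T · [Sigma^{-1} · (x - mu)] = (-1)·(-0.0937) + (-1)·(-0.0938) + (1)·(0.0781) = 0.2656.

Step 4 — take square root: d = √(0.2656) ≈ 0.5154.

d(x, mu) = √(0.2656) ≈ 0.5154


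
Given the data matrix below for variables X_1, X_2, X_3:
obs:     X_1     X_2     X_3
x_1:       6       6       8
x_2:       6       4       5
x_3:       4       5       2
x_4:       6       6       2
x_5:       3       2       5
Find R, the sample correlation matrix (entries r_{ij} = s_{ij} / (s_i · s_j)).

Step 1 — column means:
  mean(X_1) = (6 + 6 + 4 + 6 + 3) / 5 = 25/5 = 5
  mean(X_2) = (6 + 4 + 5 + 6 + 2) / 5 = 23/5 = 4.6
  mean(X_3) = (8 + 5 + 2 + 2 + 5) / 5 = 22/5 = 4.4

Step 2 — sample variances and covariances s[i,j] = (1/(n-1)) · Σ_k (x_{k,i} - mean_i) · (x_{k,j} - mean_j), with n-1 = 4:
  s[X_1,X_1] = ((1)·(1) + (1)·(1) + (-1)·(-1) + (1)·(1) + (-2)·(-2)) / 4 = 8/4 = 2
  s[X_1,X_2] = ((1)·(1.4) + (1)·(-0.6) + (-1)·(0.4) + (1)·(1.4) + (-2)·(-2.6)) / 4 = 7/4 = 1.75
  s[X_1,X_3] = ((1)·(3.6) + (1)·(0.6) + (-1)·(-2.4) + (1)·(-2.4) + (-2)·(0.6)) / 4 = 3/4 = 0.75
  s[X_2,X_2] = ((1.4)·(1.4) + (-0.6)·(-0.6) + (0.4)·(0.4) + (1.4)·(1.4) + (-2.6)·(-2.6)) / 4 = 11.2/4 = 2.8
  s[X_2,X_3] = ((1.4)·(3.6) + (-0.6)·(0.6) + (0.4)·(-2.4) + (1.4)·(-2.4) + (-2.6)·(0.6)) / 4 = -1.2/4 = -0.3
  s[X_3,X_3] = ((3.6)·(3.6) + (0.6)·(0.6) + (-2.4)·(-2.4) + (-2.4)·(-2.4) + (0.6)·(0.6)) / 4 = 25.2/4 = 6.3
  Sample standard deviations s_i = √(s[i,i]):
  s(X_1) = √(2) = 1.4142
  s(X_2) = √(2.8) = 1.6733
  s(X_3) = √(6.3) = 2.51

Step 3 — r_{ij} = s_{ij} / (s_i · s_j):
  r[X_1,X_1] = 1 (diagonal).
  r[X_1,X_2] = 1.75 / (1.4142 · 1.6733) = 1.75 / 2.3664 = 0.7395
  r[X_1,X_3] = 0.75 / (1.4142 · 2.51) = 0.75 / 3.5496 = 0.2113
  r[X_2,X_2] = 1 (diagonal).
  r[X_2,X_3] = -0.3 / (1.6733 · 2.51) = -0.3 / 4.2 = -0.0714
  r[X_3,X_3] = 1 (diagonal).

R is symmetric with unit diagonal. Assembling:

R = [[1, 0.7395, 0.2113],
 [0.7395, 1, -0.0714],
 [0.2113, -0.0714, 1]]


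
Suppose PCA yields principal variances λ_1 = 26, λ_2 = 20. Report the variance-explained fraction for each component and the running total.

Step 1 — total variance = trace(Sigma) = Σ λ_i = 26 + 20 = 46.

Step 2 — fraction explained by component i = λ_i / Σ λ:
  PC1: 26/46 = 0.5652
  PC2: 20/46 = 0.4348

Step 3 — cumulative fraction after k components = (λ_1 + ... + λ_k) / Σ λ:
  k = 1: 26/46 = 0.5652
  k = 2: (26 + 20)/46 = 46/46 = 1

Summary (fraction, with percent):

explained: PC1 0.5652 (56.52%), PC2 0.4348 (43.48%);  cumulative: 0.5652, 1


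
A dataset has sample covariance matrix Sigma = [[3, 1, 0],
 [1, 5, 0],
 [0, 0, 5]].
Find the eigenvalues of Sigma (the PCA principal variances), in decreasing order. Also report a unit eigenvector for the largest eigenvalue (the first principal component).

Step 1 — characteristic polynomial p(λ) = det(λI - Sigma) = λ³ - tr·λ² + c_1·λ - det, where tr = trace, c_1 = sum of the principal 2×2 minors, det = det(Sigma):
  tr = 3 + 5 + 5 = 13,
  c_1 = (3·5 - (1)²) + (3·5 - (0)²) + (5·5 - (0)²) = 14 + 15 + 25 = 54,
  det = 3·(5·5 - (0)²) - (1)·((1)·5 - (0)·(0)) + (0)·((1)·(0) - 5·(0)) = 3·(25) - (1)·(5) + (0)·(0) = 70.
  So p(λ) = λ³ - 13λ² + 54λ - 70.
Step 2 — look for an integer root (rational root theorem: any rational root is an integer divisor of 70). Testing λ = 5:
  p(5) = 125 - 325 + 270 - 70 = 0  ✓
  Dividing out (λ - 5): p(λ) = (λ - 5)(λ² - 8λ + 14).
Step 3 — remaining eigenvalues from the quadratic λ² - 8λ + 14 = 0:
  Δ = 8² - 4·14 = 64 - 56 = 8,  λ = (8 ± √8)/2 = (8 ± 2.8284)/2 ≈ 5.4142 or 2.5858.
  Sorted: λ_1 = 5.4142,  λ_2 = 5,  λ_3 = 2.5858  (check: sum = 13 = tr ✓).

Step 4 — unit eigenvector for λ_1 ≈ 5.4142: v spans the null space of (Sigma - λ_1 I), whose rows are
  r_1 = (-2.4142, 1, 0),  r_2 = (1, -0.4142, 0),  r_3 = (0, 0, -0.4142).
  v is orthogonal to every row, so take v ∝ r_1 × r_3 = ((1)·(-0.4142) - (0)·(0), (0)·(0) - (-2.4142)·(-0.4142), (-2.4142)·(0) - (1)·(0)) ≈ (-0.4142, -1, 0).
  Rescale (multiply by -1 so the first nonzero entry is positive): u = (0.4142, 1, 0).
  ||u|| = √((0.4142)² + (1)² + (0)²) = √(1.1716) ≈ 1.0824,  v_1 = u/||u|| ≈ (0.3827, 0.9239, 0) (||v_1|| = 1).

λ_1 = 5.4142,  λ_2 = 5,  λ_3 = 2.5858;  v_1 ≈ (0.3827, 0.9239, 0)


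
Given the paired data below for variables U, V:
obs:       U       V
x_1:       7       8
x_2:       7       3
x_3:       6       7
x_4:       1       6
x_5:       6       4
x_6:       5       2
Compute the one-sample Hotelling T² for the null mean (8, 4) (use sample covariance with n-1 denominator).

Step 1 — sample mean vector:
  mean(U) = (7 + 7 + 6 + 1 + 6 + 5) / 6 = 32/6 = 5.3333
  mean(V) = (8 + 3 + 7 + 6 + 4 + 2) / 6 = 30/6 = 5
  x̄ = (5.3333, 5),  deviation x̄ - mu_0 = (5.3333, 5) - (8, 4) = (-2.6667, 1).

Step 2 — sample covariance matrix, S[i,j] = (1/(n-1)) · Σ_k (x_{k,i} - mean_i) · (x_{k,j} - mean_j), divisor n-1 = 5:
  S[U,U] = ((1.6667)·(1.6667) + (1.6667)·(1.6667) + (0.6667)·(0.6667) + (-4.3333)·(-4.3333) + (0.6667)·(0.6667) + (-0.3333)·(-0.3333)) / 5 = 25.3333/5 = 5.0667
  S[U,V] = ((1.6667)·(3) + (1.6667)·(-2) + (0.6667)·(2) + (-4.3333)·(1) + (0.6667)·(-1) + (-0.3333)·(-3)) / 5 = -1/5 = -0.2
  S[V,V] = ((3)·(3) + (-2)·(-2) + (2)·(2) + (1)·(1) + (-1)·(-1) + (-3)·(-3)) / 5 = 28/5 = 5.6
  S = [[5.0667, -0.2],
 [-0.2, 5.6]].

Step 3 — invert S. det(S) = 5.0667·5.6 - (-0.2)² = 28.3333.
  S^{-1} = (1/det) · [[d, -b], [-b, a]] = [[0.1976, 0.0071],
 [0.0071, 0.1788]].

Step 4 — quadratic form (x̄ - mu_0)^T · S^{-1} · (x̄ - mu_0):
  S^{-1} · (x̄ - mu_0) = (-0.52, 0.16),
  (x̄ - mu_0)^T · [...] = (-2.6667)·(-0.52) + (1)·(0.16) = 1.5467.

Step 5 — scale by n: T² = 6 · 1.5467 = 9.28.

T² ≈ 9.28


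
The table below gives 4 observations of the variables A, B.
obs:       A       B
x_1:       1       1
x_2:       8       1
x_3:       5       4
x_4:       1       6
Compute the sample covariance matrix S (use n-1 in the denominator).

Step 1 — column means:
  mean(A) = (1 + 8 + 5 + 1) / 4 = 15/4 = 3.75
  mean(B) = (1 + 1 + 4 + 6) / 4 = 12/4 = 3

Step 2 — sample covariance S[i,j] = (1/(n-1)) · Σ_k (x_{k,i} - mean_i) · (x_{k,j} - mean_j), with n-1 = 3.
  S[A,A] = ((-2.75)·(-2.75) + (4.25)·(4.25) + (1.25)·(1.25) + (-2.75)·(-2.75)) / 3 = 34.75/3 = 11.5833
  S[A,B] = ((-2.75)·(-2) + (4.25)·(-2) + (1.25)·(1) + (-2.75)·(3)) / 3 = -10/3 = -3.3333
  S[B,B] = ((-2)·(-2) + (-2)·(-2) + (1)·(1) + (3)·(3)) / 3 = 18/3 = 6

S is symmetric (S[j,i] = S[i,j]). Assembling:

S = [[11.5833, -3.3333],
 [-3.3333, 6]]


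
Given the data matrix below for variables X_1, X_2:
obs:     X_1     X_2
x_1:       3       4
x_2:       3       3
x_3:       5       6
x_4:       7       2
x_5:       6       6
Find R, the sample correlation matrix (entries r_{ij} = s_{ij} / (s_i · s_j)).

Step 1 — column means:
  mean(X_1) = (3 + 3 + 5 + 7 + 6) / 5 = 24/5 = 4.8
  mean(X_2) = (4 + 3 + 6 + 2 + 6) / 5 = 21/5 = 4.2

Step 2 — sample variances and covariances s[i,j] = (1/(n-1)) · Σ_k (x_{k,i} - mean_i) · (x_{k,j} - mean_j), with n-1 = 4:
  s[X_1,X_1] = ((-1.8)·(-1.8) + (-1.8)·(-1.8) + (0.2)·(0.2) + (2.2)·(2.2) + (1.2)·(1.2)) / 4 = 12.8/4 = 3.2
  s[X_1,X_2] = ((-1.8)·(-0.2) + (-1.8)·(-1.2) + (0.2)·(1.8) + (2.2)·(-2.2) + (1.2)·(1.8)) / 4 = 0.2/4 = 0.05
  s[X_2,X_2] = ((-0.2)·(-0.2) + (-1.2)·(-1.2) + (1.8)·(1.8) + (-2.2)·(-2.2) + (1.8)·(1.8)) / 4 = 12.8/4 = 3.2
  Sample standard deviations s_i = √(s[i,i]):
  s(X_1) = √(3.2) = 1.7889
  s(X_2) = √(3.2) = 1.7889

Step 3 — r_{ij} = s_{ij} / (s_i · s_j):
  r[X_1,X_1] = 1 (diagonal).
  r[X_1,X_2] = 0.05 / (1.7889 · 1.7889) = 0.05 / 3.2 = 0.0156
  r[X_2,X_2] = 1 (diagonal).

R is symmetric with unit diagonal. Assembling:

R = [[1, 0.0156],
 [0.0156, 1]]


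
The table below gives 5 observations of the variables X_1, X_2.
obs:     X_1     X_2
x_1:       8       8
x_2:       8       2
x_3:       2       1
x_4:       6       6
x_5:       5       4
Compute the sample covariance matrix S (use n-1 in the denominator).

Step 1 — column means:
  mean(X_1) = (8 + 8 + 2 + 6 + 5) / 5 = 29/5 = 5.8
  mean(X_2) = (8 + 2 + 1 + 6 + 4) / 5 = 21/5 = 4.2

Step 2 — sample covariance S[i,j] = (1/(n-1)) · Σ_k (x_{k,i} - mean_i) · (x_{k,j} - mean_j), with n-1 = 4.
  S[X_1,X_1] = ((2.2)·(2.2) + (2.2)·(2.2) + (-3.8)·(-3.8) + (0.2)·(0.2) + (-0.8)·(-0.8)) / 4 = 24.8/4 = 6.2
  S[X_1,X_2] = ((2.2)·(3.8) + (2.2)·(-2.2) + (-3.8)·(-3.2) + (0.2)·(1.8) + (-0.8)·(-0.2)) / 4 = 16.2/4 = 4.05
  S[X_2,X_2] = ((3.8)·(3.8) + (-2.2)·(-2.2) + (-3.2)·(-3.2) + (1.8)·(1.8) + (-0.2)·(-0.2)) / 4 = 32.8/4 = 8.2

S is symmetric (S[j,i] = S[i,j]). Assembling:

S = [[6.2, 4.05],
 [4.05, 8.2]]


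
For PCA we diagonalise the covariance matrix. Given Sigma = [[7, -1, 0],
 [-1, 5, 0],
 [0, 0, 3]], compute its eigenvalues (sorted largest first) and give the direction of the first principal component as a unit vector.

Step 1 — characteristic polynomial p(λ) = det(λI - Sigma) = λ³ - tr·λ² + c_1·λ - det, where tr = trace, c_1 = sum of the principal 2×2 minors, det = det(Sigma):
  tr = 7 + 5 + 3 = 15,
  c_1 = (7·5 - (-1)²) + (7·3 - (0)²) + (5·3 - (0)²) = 34 + 21 + 15 = 70,
  det = 7·(5·3 - (0)²) - (-1)·((-1)·3 - (0)·(0)) + (0)·((-1)·(0) - 5·(0)) = 7·(15) - (-1)·(-3) + (0)·(0) = 102.
  So p(λ) = λ³ - 15λ² + 70λ - 102.
Step 2 — look for an integer root (rational root theorem: any rational root is an integer divisor of 102). Testing λ = 3:
  p(3) = 27 - 135 + 210 - 102 = 0  ✓
  Dividing out (λ - 3): p(λ) = (λ - 3)(λ² - 12λ + 34).
Step 3 — remaining eigenvalues from the quadratic λ² - 12λ + 34 = 0:
  Δ = 12² - 4·34 = 144 - 136 = 8,  λ = (12 ± √8)/2 = (12 ± 2.8284)/2 ≈ 7.4142 or 4.5858.
  Sorted: λ_1 = 7.4142,  λ_2 = 4.5858,  λ_3 = 3  (check: sum = 15 = tr ✓).

Step 4 — unit eigenvector for λ_1 ≈ 7.4142: v spans the null space of (Sigma - λ_1 I), whose rows are
  r_1 = (-0.4142, -1, 0),  r_2 = (-1, -2.4142, 0),  r_3 = (0, 0, -4.4142).
  v is orthogonal to every row, so take v ∝ r_1 × r_3 = ((-1)·(-4.4142) - (0)·(0), (0)·(0) - (-0.4142)·(-4.4142), (-0.4142)·(0) - (-1)·(0)) ≈ (4.4142, -1.8284, 0).
  Let u = (4.4142, -1.8284, 0).
  ||u|| = √((4.4142)² + (-1.8284)² + (0)²) = √(22.8284) ≈ 4.7779,  v_1 = u/||u|| ≈ (0.9239, -0.3827, 0) (||v_1|| = 1).

λ_1 = 7.4142,  λ_2 = 4.5858,  λ_3 = 3;  v_1 ≈ (0.9239, -0.3827, 0)


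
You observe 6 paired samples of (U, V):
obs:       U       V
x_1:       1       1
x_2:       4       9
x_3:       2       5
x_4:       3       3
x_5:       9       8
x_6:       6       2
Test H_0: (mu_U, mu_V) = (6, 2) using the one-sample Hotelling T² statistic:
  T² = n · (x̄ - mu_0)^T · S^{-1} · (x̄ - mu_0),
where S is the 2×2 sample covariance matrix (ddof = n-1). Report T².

Step 1 — sample mean vector:
  mean(U) = (1 + 4 + 2 + 3 + 9 + 6) / 6 = 25/6 = 4.1667
  mean(V) = (1 + 9 + 5 + 3 + 8 + 2) / 6 = 28/6 = 4.6667
  x̄ = (4.1667, 4.6667),  deviation x̄ - mu_0 = (4.1667, 4.6667) - (6, 2) = (-1.8333, 2.6667).

Step 2 — sample covariance matrix, S[i,j] = (1/(n-1)) · Σ_k (x_{k,i} - mean_i) · (x_{k,j} - mean_j), divisor n-1 = 5:
  S[U,U] = ((-3.1667)·(-3.1667) + (-0.1667)·(-0.1667) + (-2.1667)·(-2.1667) + (-1.1667)·(-1.1667) + (4.8333)·(4.8333) + (1.8333)·(1.8333)) / 5 = 42.8333/5 = 8.5667
  S[U,V] = ((-3.1667)·(-3.6667) + (-0.1667)·(4.3333) + (-2.1667)·(0.3333) + (-1.1667)·(-1.6667) + (4.8333)·(3.3333) + (1.8333)·(-2.6667)) / 5 = 23.3333/5 = 4.6667
  S[V,V] = ((-3.6667)·(-3.6667) + (4.3333)·(4.3333) + (0.3333)·(0.3333) + (-1.6667)·(-1.6667) + (3.3333)·(3.3333) + (-2.6667)·(-2.6667)) / 5 = 53.3333/5 = 10.6667
  S = [[8.5667, 4.6667],
 [4.6667, 10.6667]].

Step 3 — invert S. det(S) = 8.5667·10.6667 - (4.6667)² = 69.6.
  S^{-1} = (1/det) · [[d, -b], [-b, a]] = [[0.1533, -0.067],
 [-0.067, 0.1231]].

Step 4 — quadratic form (x̄ - mu_0)^T · S^{-1} · (x̄ - mu_0):
  S^{-1} · (x̄ - mu_0) = (-0.4598, 0.4511),
  (x̄ - mu_0)^T · [...] = (-1.8333)·(-0.4598) + (2.6667)·(0.4511) = 2.046.

Step 5 — scale by n: T² = 6 · 2.046 = 12.2759.

T² ≈ 12.2759


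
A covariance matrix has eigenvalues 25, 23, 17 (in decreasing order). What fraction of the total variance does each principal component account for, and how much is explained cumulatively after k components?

Step 1 — total variance = trace(Sigma) = Σ λ_i = 25 + 23 + 17 = 65.

Step 2 — fraction explained by component i = λ_i / Σ λ:
  PC1: 25/65 = 0.3846
  PC2: 23/65 = 0.3538
  PC3: 17/65 = 0.2615

Step 3 — cumulative fraction after k components = (λ_1 + ... + λ_k) / Σ λ:
  k = 1: 25/65 = 0.3846
  k = 2: (25 + 23)/65 = 48/65 = 0.7385
  k = 3: (25 + 23 + 17)/65 = 65/65 = 1

Summary (fraction, with percent):

explained: PC1 0.3846 (38.46%), PC2 0.3538 (35.38%), PC3 0.2615 (26.15%);  cumulative: 0.3846, 0.7385, 1


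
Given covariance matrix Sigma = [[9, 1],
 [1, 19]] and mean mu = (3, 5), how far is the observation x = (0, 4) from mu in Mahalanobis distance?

Step 1 — centre the observation: (x - mu) = (-3, -1).

Step 2 — invert Sigma. det(Sigma) = 9·19 - (1)² = 170.
  Sigma^{-1} = (1/det) · [[d, -b], [-b, a]] = [[0.1118, -0.0059],
 [-0.0059, 0.0529]].

Step 3 — form the quadratic (x - mu)^T · Sigma^{-1} · (x - mu):
  Sigma^{-1} · (x - mu) = (-0.3294, -0.0353).
  (x - mu)^T · [Sigma^{-1} · (x - mu)] = (-3)·(-0.3294) + (-1)·(-0.0353) = 1.0235.

Step 4 — take square root: d = √(1.0235) ≈ 1.0117.

d(x, mu) = √(1.0235) ≈ 1.0117


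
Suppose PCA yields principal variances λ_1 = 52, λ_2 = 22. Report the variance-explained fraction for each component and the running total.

Step 1 — total variance = trace(Sigma) = Σ λ_i = 52 + 22 = 74.

Step 2 — fraction explained by component i = λ_i / Σ λ:
  PC1: 52/74 = 0.7027
  PC2: 22/74 = 0.2973

Step 3 — cumulative fraction after k components = (λ_1 + ... + λ_k) / Σ λ:
  k = 1: 52/74 = 0.7027
  k = 2: (52 + 22)/74 = 74/74 = 1

Summary (fraction, with percent):

explained: PC1 0.7027 (70.27%), PC2 0.2973 (29.73%);  cumulative: 0.7027, 1


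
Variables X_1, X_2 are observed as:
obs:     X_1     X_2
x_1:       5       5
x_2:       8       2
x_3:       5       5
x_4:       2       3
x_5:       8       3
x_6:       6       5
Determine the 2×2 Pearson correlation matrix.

Step 1 — column means:
  mean(X_1) = (5 + 8 + 5 + 2 + 8 + 6) / 6 = 34/6 = 5.6667
  mean(X_2) = (5 + 2 + 5 + 3 + 3 + 5) / 6 = 23/6 = 3.8333

Step 2 — sample variances and covariances s[i,j] = (1/(n-1)) · Σ_k (x_{k,i} - mean_i) · (x_{k,j} - mean_j), with n-1 = 5:
  s[X_1,X_1] = ((-0.6667)·(-0.6667) + (2.3333)·(2.3333) + (-0.6667)·(-0.6667) + (-3.6667)·(-3.6667) + (2.3333)·(2.3333) + (0.3333)·(0.3333)) / 5 = 25.3333/5 = 5.0667
  s[X_1,X_2] = ((-0.6667)·(1.1667) + (2.3333)·(-1.8333) + (-0.6667)·(1.1667) + (-3.6667)·(-0.8333) + (2.3333)·(-0.8333) + (0.3333)·(1.1667)) / 5 = -4.3333/5 = -0.8667
  s[X_2,X_2] = ((1.1667)·(1.1667) + (-1.8333)·(-1.8333) + (1.1667)·(1.1667) + (-0.8333)·(-0.8333) + (-0.8333)·(-0.8333) + (1.1667)·(1.1667)) / 5 = 8.8333/5 = 1.7667
  Sample standard deviations s_i = √(s[i,i]):
  s(X_1) = √(5.0667) = 2.2509
  s(X_2) = √(1.7667) = 1.3292

Step 3 — r_{ij} = s_{ij} / (s_i · s_j):
  r[X_1,X_1] = 1 (diagonal).
  r[X_1,X_2] = -0.8667 / (2.2509 · 1.3292) = -0.8667 / 2.9918 = -0.2897
  r[X_2,X_2] = 1 (diagonal).

R is symmetric with unit diagonal. Assembling:

R = [[1, -0.2897],
 [-0.2897, 1]]


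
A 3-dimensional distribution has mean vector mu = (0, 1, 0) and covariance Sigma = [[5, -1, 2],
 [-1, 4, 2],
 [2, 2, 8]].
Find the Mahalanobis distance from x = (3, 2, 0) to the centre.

Step 1 — centre the observation: (x - mu) = (3, 1, 0).

Step 2 — invert Sigma (cofactor / det for 3×3, or solve directly):
  Sigma^{-1} = [[0.2593, 0.1111, -0.0926],
 [0.1111, 0.3333, -0.1111],
 [-0.0926, -0.1111, 0.1759]].

Step 3 — form the quadratic (x - mu)^T · Sigma^{-1} · (x - mu):
  Sigma^{-1} · (x - mu) = (0.8889, 0.6667, -0.3889).
  (x - mu)^T · [Sigma^{-1} · (x - mu)] = (3)·(0.8889) + (1)·(0.6667) + (0)·(-0.3889) = 3.3333.

Step 4 — take square root: d = √(3.3333) ≈ 1.8257.

d(x, mu) = √(3.3333) ≈ 1.8257


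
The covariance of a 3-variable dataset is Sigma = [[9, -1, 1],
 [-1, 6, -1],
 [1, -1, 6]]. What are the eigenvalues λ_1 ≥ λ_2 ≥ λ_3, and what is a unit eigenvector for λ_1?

Step 1 — characteristic polynomial p(λ) = det(λI - Sigma) = λ³ - tr·λ² + c_1·λ - det, where tr = trace, c_1 = sum of the principal 2×2 minors, det = det(Sigma):
  tr = 9 + 6 + 6 = 21,
  c_1 = (9·6 - (-1)²) + (9·6 - (1)²) + (6·6 - (-1)²) = 53 + 53 + 35 = 141,
  det = 9·(6·6 - (-1)²) - (-1)·((-1)·6 - (-1)·(1)) + (1)·((-1)·(-1) - 6·(1)) = 9·(35) - (-1)·(-5) + (1)·(-5) = 305.
  So p(λ) = λ³ - 21λ² + 141λ - 305.
Step 2 — look for an integer root (rational root theorem: any rational root is an integer divisor of 305). Testing λ = 5:
  p(5) = 125 - 525 + 705 - 305 = 0  ✓
  Dividing out (λ - 5): p(λ) = (λ - 5)(λ² - 16λ + 61).
Step 3 — remaining eigenvalues from the quadratic λ² - 16λ + 61 = 0:
  Δ = 16² - 4·61 = 256 - 244 = 12,  λ = (16 ± √12)/2 = (16 ± 3.4641)/2 ≈ 9.7321 or 6.2679.
  Sorted: λ_1 = 9.7321,  λ_2 = 6.2679,  λ_3 = 5  (check: sum = 21 = tr ✓).

Step 4 — unit eigenvector for λ_1 ≈ 9.7321: v spans the null space of (Sigma - λ_1 I), whose rows are
  r_1 = (-0.7321, -1, 1),  r_2 = (-1, -3.7321, -1),  r_3 = (1, -1, -3.7321).
  v is orthogonal to every row, so take v ∝ r_1 × r_2 = ((-1)·(-1) - (1)·(-3.7321), (1)·(-1) - (-0.7321)·(-1), (-0.7321)·(-3.7321) - (-1)·(-1)) ≈ (4.7321, -1.7321, 1.7321).
  Let u = (4.7321, -1.7321, 1.7321).
  ||u|| = √((4.7321)² + (-1.7321)² + (1.7321)²) = √(28.3923) ≈ 5.3284,  v_1 = u/||u|| ≈ (0.8881, -0.3251, 0.3251) (||v_1|| = 1).

λ_1 = 9.7321,  λ_2 = 6.2679,  λ_3 = 5;  v_1 ≈ (0.8881, -0.3251, 0.3251)


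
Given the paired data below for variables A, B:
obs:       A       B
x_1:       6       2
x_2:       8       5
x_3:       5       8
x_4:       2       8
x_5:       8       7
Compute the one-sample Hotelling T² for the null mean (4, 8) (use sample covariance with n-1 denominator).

Step 1 — sample mean vector:
  mean(A) = (6 + 8 + 5 + 2 + 8) / 5 = 29/5 = 5.8
  mean(B) = (2 + 5 + 8 + 8 + 7) / 5 = 30/5 = 6
  x̄ = (5.8, 6),  deviation x̄ - mu_0 = (5.8, 6) - (4, 8) = (1.8, -2).

Step 2 — sample covariance matrix, S[i,j] = (1/(n-1)) · Σ_k (x_{k,i} - mean_i) · (x_{k,j} - mean_j), divisor n-1 = 4:
  S[A,A] = ((0.2)·(0.2) + (2.2)·(2.2) + (-0.8)·(-0.8) + (-3.8)·(-3.8) + (2.2)·(2.2)) / 4 = 24.8/4 = 6.2
  S[A,B] = ((0.2)·(-4) + (2.2)·(-1) + (-0.8)·(2) + (-3.8)·(2) + (2.2)·(1)) / 4 = -10/4 = -2.5
  S[B,B] = ((-4)·(-4) + (-1)·(-1) + (2)·(2) + (2)·(2) + (1)·(1)) / 4 = 26/4 = 6.5
  S = [[6.2, -2.5],
 [-2.5, 6.5]].

Step 3 — invert S. det(S) = 6.2·6.5 - (-2.5)² = 34.05.
  S^{-1} = (1/det) · [[d, -b], [-b, a]] = [[0.1909, 0.0734],
 [0.0734, 0.1821]].

Step 4 — quadratic form (x̄ - mu_0)^T · S^{-1} · (x̄ - mu_0):
  S^{-1} · (x̄ - mu_0) = (0.1968, -0.232),
  (x̄ - mu_0)^T · [...] = (1.8)·(0.1968) + (-2)·(-0.232) = 0.8182.

Step 5 — scale by n: T² = 5 · 0.8182 = 4.091.

T² ≈ 4.091


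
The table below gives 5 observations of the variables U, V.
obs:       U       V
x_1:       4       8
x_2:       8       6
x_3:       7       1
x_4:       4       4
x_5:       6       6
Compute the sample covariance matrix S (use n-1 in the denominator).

Step 1 — column means:
  mean(U) = (4 + 8 + 7 + 4 + 6) / 5 = 29/5 = 5.8
  mean(V) = (8 + 6 + 1 + 4 + 6) / 5 = 25/5 = 5

Step 2 — sample covariance S[i,j] = (1/(n-1)) · Σ_k (x_{k,i} - mean_i) · (x_{k,j} - mean_j), with n-1 = 4.
  S[U,U] = ((-1.8)·(-1.8) + (2.2)·(2.2) + (1.2)·(1.2) + (-1.8)·(-1.8) + (0.2)·(0.2)) / 4 = 12.8/4 = 3.2
  S[U,V] = ((-1.8)·(3) + (2.2)·(1) + (1.2)·(-4) + (-1.8)·(-1) + (0.2)·(1)) / 4 = -6/4 = -1.5
  S[V,V] = ((3)·(3) + (1)·(1) + (-4)·(-4) + (-1)·(-1) + (1)·(1)) / 4 = 28/4 = 7

S is symmetric (S[j,i] = S[i,j]). Assembling:

S = [[3.2, -1.5],
 [-1.5, 7]]


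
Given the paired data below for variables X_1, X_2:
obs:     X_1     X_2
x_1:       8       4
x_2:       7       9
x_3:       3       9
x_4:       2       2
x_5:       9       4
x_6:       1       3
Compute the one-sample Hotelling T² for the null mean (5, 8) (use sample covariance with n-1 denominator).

Step 1 — sample mean vector:
  mean(X_1) = (8 + 7 + 3 + 2 + 9 + 1) / 6 = 30/6 = 5
  mean(X_2) = (4 + 9 + 9 + 2 + 4 + 3) / 6 = 31/6 = 5.1667
  x̄ = (5, 5.1667),  deviation x̄ - mu_0 = (5, 5.1667) - (5, 8) = (0, -2.8333).

Step 2 — sample covariance matrix, S[i,j] = (1/(n-1)) · Σ_k (x_{k,i} - mean_i) · (x_{k,j} - mean_j), divisor n-1 = 5:
  S[X_1,X_1] = ((3)·(3) + (2)·(2) + (-2)·(-2) + (-3)·(-3) + (4)·(4) + (-4)·(-4)) / 5 = 58/5 = 11.6
  S[X_1,X_2] = ((3)·(-1.1667) + (2)·(3.8333) + (-2)·(3.8333) + (-3)·(-3.1667) + (4)·(-1.1667) + (-4)·(-2.1667)) / 5 = 10/5 = 2
  S[X_2,X_2] = ((-1.1667)·(-1.1667) + (3.8333)·(3.8333) + (3.8333)·(3.8333) + (-3.1667)·(-3.1667) + (-1.1667)·(-1.1667) + (-2.1667)·(-2.1667)) / 5 = 46.8333/5 = 9.3667
  S = [[11.6, 2],
 [2, 9.3667]].

Step 3 — invert S. det(S) = 11.6·9.3667 - (2)² = 104.6533.
  S^{-1} = (1/det) · [[d, -b], [-b, a]] = [[0.0895, -0.0191],
 [-0.0191, 0.1108]].

Step 4 — quadratic form (x̄ - mu_0)^T · S^{-1} · (x̄ - mu_0):
  S^{-1} · (x̄ - mu_0) = (0.0541, -0.3141),
  (x̄ - mu_0)^T · [...] = (0)·(0.0541) + (-2.8333)·(-0.3141) = 0.8898.

Step 5 — scale by n: T² = 6 · 0.8898 = 5.3389.

T² ≈ 5.3389


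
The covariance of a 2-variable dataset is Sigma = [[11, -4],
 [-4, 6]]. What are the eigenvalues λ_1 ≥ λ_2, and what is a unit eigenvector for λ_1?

Step 1 — characteristic polynomial of 2×2 Sigma:
  det(Sigma - λI) = λ² - trace · λ + det = 0.
  trace = 11 + 6 = 17, det = 11·6 - (-4)² = 50.
Step 2 — discriminant:
  Δ = trace² - 4·det = 289 - 200 = 89.
Step 3 — eigenvalues:
  λ = (trace ± √Δ)/2 = (17 ± 9.434)/2,
  λ_1 = 13.217,  λ_2 = 3.783.

Step 4 — unit eigenvector for λ_1: solve (Sigma - λ_1 I)v = 0. First row:
  (11 - 13.217)·v_x + (-4)·v_y = 0, i.e. (-2.217)·v_x + (-4)·v_y = 0,
  so v ∝ (b, λ_1 - a) = (-4, 2.217); multiply by -1 so the first entry is positive: u = (4, -2.217).
  ||u|| = √((4)² + (-2.217)²) = √(20.915) ≈ 4.5733,
  v_1 = u/||u|| ≈ (0.8746, -0.4848) (||v_1|| = 1).

λ_1 = 13.217,  λ_2 = 3.783;  v_1 ≈ (0.8746, -0.4848)


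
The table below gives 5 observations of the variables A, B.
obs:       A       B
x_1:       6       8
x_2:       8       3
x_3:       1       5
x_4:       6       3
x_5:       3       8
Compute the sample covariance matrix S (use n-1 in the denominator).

Step 1 — column means:
  mean(A) = (6 + 8 + 1 + 6 + 3) / 5 = 24/5 = 4.8
  mean(B) = (8 + 3 + 5 + 3 + 8) / 5 = 27/5 = 5.4

Step 2 — sample covariance S[i,j] = (1/(n-1)) · Σ_k (x_{k,i} - mean_i) · (x_{k,j} - mean_j), with n-1 = 4.
  S[A,A] = ((1.2)·(1.2) + (3.2)·(3.2) + (-3.8)·(-3.8) + (1.2)·(1.2) + (-1.8)·(-1.8)) / 4 = 30.8/4 = 7.7
  S[A,B] = ((1.2)·(2.6) + (3.2)·(-2.4) + (-3.8)·(-0.4) + (1.2)·(-2.4) + (-1.8)·(2.6)) / 4 = -10.6/4 = -2.65
  S[B,B] = ((2.6)·(2.6) + (-2.4)·(-2.4) + (-0.4)·(-0.4) + (-2.4)·(-2.4) + (2.6)·(2.6)) / 4 = 25.2/4 = 6.3

S is symmetric (S[j,i] = S[i,j]). Assembling:

S = [[7.7, -2.65],
 [-2.65, 6.3]]


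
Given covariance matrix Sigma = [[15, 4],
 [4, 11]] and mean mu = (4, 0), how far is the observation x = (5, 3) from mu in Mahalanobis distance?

Step 1 — centre the observation: (x - mu) = (1, 3).

Step 2 — invert Sigma. det(Sigma) = 15·11 - (4)² = 149.
  Sigma^{-1} = (1/det) · [[d, -b], [-b, a]] = [[0.0738, -0.0268],
 [-0.0268, 0.1007]].

Step 3 — form the quadratic (x - mu)^T · Sigma^{-1} · (x - mu):
  Sigma^{-1} · (x - mu) = (-0.0067, 0.2752).
  (x - mu)^T · [Sigma^{-1} · (x - mu)] = (1)·(-0.0067) + (3)·(0.2752) = 0.8188.

Step 4 — take square root: d = √(0.8188) ≈ 0.9049.

d(x, mu) = √(0.8188) ≈ 0.9049


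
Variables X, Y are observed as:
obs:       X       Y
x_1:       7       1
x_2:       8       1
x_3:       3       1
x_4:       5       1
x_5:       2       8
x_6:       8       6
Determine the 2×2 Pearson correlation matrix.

Step 1 — column means:
  mean(X) = (7 + 8 + 3 + 5 + 2 + 8) / 6 = 33/6 = 5.5
  mean(Y) = (1 + 1 + 1 + 1 + 8 + 6) / 6 = 18/6 = 3

Step 2 — sample variances and covariances s[i,j] = (1/(n-1)) · Σ_k (x_{k,i} - mean_i) · (x_{k,j} - mean_j), with n-1 = 5:
  s[X,X] = ((1.5)·(1.5) + (2.5)·(2.5) + (-2.5)·(-2.5) + (-0.5)·(-0.5) + (-3.5)·(-3.5) + (2.5)·(2.5)) / 5 = 33.5/5 = 6.7
  s[X,Y] = ((1.5)·(-2) + (2.5)·(-2) + (-2.5)·(-2) + (-0.5)·(-2) + (-3.5)·(5) + (2.5)·(3)) / 5 = -12/5 = -2.4
  s[Y,Y] = ((-2)·(-2) + (-2)·(-2) + (-2)·(-2) + (-2)·(-2) + (5)·(5) + (3)·(3)) / 5 = 50/5 = 10
  Sample standard deviations s_i = √(s[i,i]):
  s(X) = √(6.7) = 2.5884
  s(Y) = √(10) = 3.1623

Step 3 — r_{ij} = s_{ij} / (s_i · s_j):
  r[X,X] = 1 (diagonal).
  r[X,Y] = -2.4 / (2.5884 · 3.1623) = -2.4 / 8.1854 = -0.2932
  r[Y,Y] = 1 (diagonal).

R is symmetric with unit diagonal. Assembling:

R = [[1, -0.2932],
 [-0.2932, 1]]


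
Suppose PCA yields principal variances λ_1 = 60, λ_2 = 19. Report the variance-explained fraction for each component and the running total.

Step 1 — total variance = trace(Sigma) = Σ λ_i = 60 + 19 = 79.

Step 2 — fraction explained by component i = λ_i / Σ λ:
  PC1: 60/79 = 0.7595
  PC2: 19/79 = 0.2405

Step 3 — cumulative fraction after k components = (λ_1 + ... + λ_k) / Σ λ:
  k = 1: 60/79 = 0.7595
  k = 2: (60 + 19)/79 = 79/79 = 1

Summary (fraction, with percent):

explained: PC1 0.7595 (75.95%), PC2 0.2405 (24.05%);  cumulative: 0.7595, 1


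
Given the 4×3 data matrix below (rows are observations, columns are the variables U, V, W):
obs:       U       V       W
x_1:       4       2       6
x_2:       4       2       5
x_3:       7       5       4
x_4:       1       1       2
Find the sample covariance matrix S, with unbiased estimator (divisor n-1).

Step 1 — column means:
  mean(U) = (4 + 4 + 7 + 1) / 4 = 16/4 = 4
  mean(V) = (2 + 2 + 5 + 1) / 4 = 10/4 = 2.5
  mean(W) = (6 + 5 + 4 + 2) / 4 = 17/4 = 4.25

Step 2 — sample covariance S[i,j] = (1/(n-1)) · Σ_k (x_{k,i} - mean_i) · (x_{k,j} - mean_j), with n-1 = 3.
  S[U,U] = ((0)·(0) + (0)·(0) + (3)·(3) + (-3)·(-3)) / 3 = 18/3 = 6
  S[U,V] = ((0)·(-0.5) + (0)·(-0.5) + (3)·(2.5) + (-3)·(-1.5)) / 3 = 12/3 = 4
  S[U,W] = ((0)·(1.75) + (0)·(0.75) + (3)·(-0.25) + (-3)·(-2.25)) / 3 = 6/3 = 2
  S[V,V] = ((-0.5)·(-0.5) + (-0.5)·(-0.5) + (2.5)·(2.5) + (-1.5)·(-1.5)) / 3 = 9/3 = 3
  S[V,W] = ((-0.5)·(1.75) + (-0.5)·(0.75) + (2.5)·(-0.25) + (-1.5)·(-2.25)) / 3 = 1.5/3 = 0.5
  S[W,W] = ((1.75)·(1.75) + (0.75)·(0.75) + (-0.25)·(-0.25) + (-2.25)·(-2.25)) / 3 = 8.75/3 = 2.9167

S is symmetric (S[j,i] = S[i,j]). Assembling:

S = [[6, 4, 2],
 [4, 3, 0.5],
 [2, 0.5, 2.9167]]


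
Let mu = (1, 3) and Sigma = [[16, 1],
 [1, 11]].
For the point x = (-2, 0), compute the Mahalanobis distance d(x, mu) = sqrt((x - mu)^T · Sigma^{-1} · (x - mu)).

Step 1 — centre the observation: (x - mu) = (-3, -3).

Step 2 — invert Sigma. det(Sigma) = 16·11 - (1)² = 175.
  Sigma^{-1} = (1/det) · [[d, -b], [-b, a]] = [[0.0629, -0.0057],
 [-0.0057, 0.0914]].

Step 3 — form the quadratic (x - mu)^T · Sigma^{-1} · (x - mu):
  Sigma^{-1} · (x - mu) = (-0.1714, -0.2571).
  (x - mu)^T · [Sigma^{-1} · (x - mu)] = (-3)·(-0.1714) + (-3)·(-0.2571) = 1.2857.

Step 4 — take square root: d = √(1.2857) ≈ 1.1339.

d(x, mu) = √(1.2857) ≈ 1.1339


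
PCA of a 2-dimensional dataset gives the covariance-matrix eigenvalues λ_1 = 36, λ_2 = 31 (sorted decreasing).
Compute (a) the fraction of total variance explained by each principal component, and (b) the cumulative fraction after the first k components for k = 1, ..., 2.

Step 1 — total variance = trace(Sigma) = Σ λ_i = 36 + 31 = 67.

Step 2 — fraction explained by component i = λ_i / Σ λ:
  PC1: 36/67 = 0.5373
  PC2: 31/67 = 0.4627

Step 3 — cumulative fraction after k components = (λ_1 + ... + λ_k) / Σ λ:
  k = 1: 36/67 = 0.5373
  k = 2: (36 + 31)/67 = 67/67 = 1

Summary (fraction, with percent):

explained: PC1 0.5373 (53.73%), PC2 0.4627 (46.27%);  cumulative: 0.5373, 1


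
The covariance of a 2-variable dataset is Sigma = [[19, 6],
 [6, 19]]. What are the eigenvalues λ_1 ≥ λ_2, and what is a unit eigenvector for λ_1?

Step 1 — characteristic polynomial of 2×2 Sigma:
  det(Sigma - λI) = λ² - trace · λ + det = 0.
  trace = 19 + 19 = 38, det = 19·19 - (6)² = 325.
Step 2 — discriminant:
  Δ = trace² - 4·det = 1444 - 1300 = 144.
Step 3 — eigenvalues:
  λ = (trace ± √Δ)/2 = (38 ± 12)/2,
  λ_1 = 25,  λ_2 = 13.

Step 4 — unit eigenvector for λ_1: solve (Sigma - λ_1 I)v = 0. First row:
  (19 - 25)·v_x + (6)·v_y = 0, i.e. (-6)·v_x + (6)·v_y = 0,
  so v ∝ (b, λ_1 - a) = (6, 6) = u.
  ||u|| = √((6)² + (6)²) = √(72) ≈ 8.4853,
  v_1 = u/||u|| ≈ (0.7071, 0.7071) (||v_1|| = 1).

λ_1 = 25,  λ_2 = 13;  v_1 ≈ (0.7071, 0.7071)


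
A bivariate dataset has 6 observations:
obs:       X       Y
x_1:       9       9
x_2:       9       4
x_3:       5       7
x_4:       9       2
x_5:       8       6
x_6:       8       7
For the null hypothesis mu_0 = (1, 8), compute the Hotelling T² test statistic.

Step 1 — sample mean vector:
  mean(X) = (9 + 9 + 5 + 9 + 8 + 8) / 6 = 48/6 = 8
  mean(Y) = (9 + 4 + 7 + 2 + 6 + 7) / 6 = 35/6 = 5.8333
  x̄ = (8, 5.8333),  deviation x̄ - mu_0 = (8, 5.8333) - (1, 8) = (7, -2.1667).

Step 2 — sample covariance matrix, S[i,j] = (1/(n-1)) · Σ_k (x_{k,i} - mean_i) · (x_{k,j} - mean_j), divisor n-1 = 5:
  S[X,X] = ((1)·(1) + (1)·(1) + (-3)·(-3) + (1)·(1) + (0)·(0) + (0)·(0)) / 5 = 12/5 = 2.4
  S[X,Y] = ((1)·(3.1667) + (1)·(-1.8333) + (-3)·(1.1667) + (1)·(-3.8333) + (0)·(0.1667) + (0)·(1.1667)) / 5 = -6/5 = -1.2
  S[Y,Y] = ((3.1667)·(3.1667) + (-1.8333)·(-1.8333) + (1.1667)·(1.1667) + (-3.8333)·(-3.8333) + (0.1667)·(0.1667) + (1.1667)·(1.1667)) / 5 = 30.8333/5 = 6.1667
  S = [[2.4, -1.2],
 [-1.2, 6.1667]].

Step 3 — invert S. det(S) = 2.4·6.1667 - (-1.2)² = 13.36.
  S^{-1} = (1/det) · [[d, -b], [-b, a]] = [[0.4616, 0.0898],
 [0.0898, 0.1796]].

Step 4 — quadratic form (x̄ - mu_0)^T · S^{-1} · (x̄ - mu_0):
  S^{-1} · (x̄ - mu_0) = (3.0364, 0.2395),
  (x̄ - mu_0)^T · [...] = (7)·(3.0364) + (-2.1667)·(0.2395) = 20.736.

Step 5 — scale by n: T² = 6 · 20.736 = 124.4162.

T² ≈ 124.4162


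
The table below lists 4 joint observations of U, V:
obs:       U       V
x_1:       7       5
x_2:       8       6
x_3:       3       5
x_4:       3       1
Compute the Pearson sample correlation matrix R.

Step 1 — column means:
  mean(U) = (7 + 8 + 3 + 3) / 4 = 21/4 = 5.25
  mean(V) = (5 + 6 + 5 + 1) / 4 = 17/4 = 4.25

Step 2 — sample variances and covariances s[i,j] = (1/(n-1)) · Σ_k (x_{k,i} - mean_i) · (x_{k,j} - mean_j), with n-1 = 3:
  s[U,U] = ((1.75)·(1.75) + (2.75)·(2.75) + (-2.25)·(-2.25) + (-2.25)·(-2.25)) / 3 = 20.75/3 = 6.9167
  s[U,V] = ((1.75)·(0.75) + (2.75)·(1.75) + (-2.25)·(0.75) + (-2.25)·(-3.25)) / 3 = 11.75/3 = 3.9167
  s[V,V] = ((0.75)·(0.75) + (1.75)·(1.75) + (0.75)·(0.75) + (-3.25)·(-3.25)) / 3 = 14.75/3 = 4.9167
  Sample standard deviations s_i = √(s[i,i]):
  s(U) = √(6.9167) = 2.63
  s(V) = √(4.9167) = 2.2174

Step 3 — r_{ij} = s_{ij} / (s_i · s_j):
  r[U,U] = 1 (diagonal).
  r[U,V] = 3.9167 / (2.63 · 2.2174) = 3.9167 / 5.8315 = 0.6716
  r[V,V] = 1 (diagonal).

R is symmetric with unit diagonal. Assembling:

R = [[1, 0.6716],
 [0.6716, 1]]


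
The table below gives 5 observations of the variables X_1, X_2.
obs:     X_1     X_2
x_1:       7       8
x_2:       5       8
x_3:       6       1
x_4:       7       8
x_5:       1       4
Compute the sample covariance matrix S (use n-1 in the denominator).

Step 1 — column means:
  mean(X_1) = (7 + 5 + 6 + 7 + 1) / 5 = 26/5 = 5.2
  mean(X_2) = (8 + 8 + 1 + 8 + 4) / 5 = 29/5 = 5.8

Step 2 — sample covariance S[i,j] = (1/(n-1)) · Σ_k (x_{k,i} - mean_i) · (x_{k,j} - mean_j), with n-1 = 4.
  S[X_1,X_1] = ((1.8)·(1.8) + (-0.2)·(-0.2) + (0.8)·(0.8) + (1.8)·(1.8) + (-4.2)·(-4.2)) / 4 = 24.8/4 = 6.2
  S[X_1,X_2] = ((1.8)·(2.2) + (-0.2)·(2.2) + (0.8)·(-4.8) + (1.8)·(2.2) + (-4.2)·(-1.8)) / 4 = 11.2/4 = 2.8
  S[X_2,X_2] = ((2.2)·(2.2) + (2.2)·(2.2) + (-4.8)·(-4.8) + (2.2)·(2.2) + (-1.8)·(-1.8)) / 4 = 40.8/4 = 10.2

S is symmetric (S[j,i] = S[i,j]). Assembling:

S = [[6.2, 2.8],
 [2.8, 10.2]]


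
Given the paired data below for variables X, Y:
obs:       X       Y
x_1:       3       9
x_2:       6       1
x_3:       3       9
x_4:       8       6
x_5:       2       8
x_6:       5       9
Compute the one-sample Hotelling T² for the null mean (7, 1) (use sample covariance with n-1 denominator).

Step 1 — sample mean vector:
  mean(X) = (3 + 6 + 3 + 8 + 2 + 5) / 6 = 27/6 = 4.5
  mean(Y) = (9 + 1 + 9 + 6 + 8 + 9) / 6 = 42/6 = 7
  x̄ = (4.5, 7),  deviation x̄ - mu_0 = (4.5, 7) - (7, 1) = (-2.5, 6).

Step 2 — sample covariance matrix, S[i,j] = (1/(n-1)) · Σ_k (x_{k,i} - mean_i) · (x_{k,j} - mean_j), divisor n-1 = 5:
  S[X,X] = ((-1.5)·(-1.5) + (1.5)·(1.5) + (-1.5)·(-1.5) + (3.5)·(3.5) + (-2.5)·(-2.5) + (0.5)·(0.5)) / 5 = 25.5/5 = 5.1
  S[X,Y] = ((-1.5)·(2) + (1.5)·(-6) + (-1.5)·(2) + (3.5)·(-1) + (-2.5)·(1) + (0.5)·(2)) / 5 = -20/5 = -4
  S[Y,Y] = ((2)·(2) + (-6)·(-6) + (2)·(2) + (-1)·(-1) + (1)·(1) + (2)·(2)) / 5 = 50/5 = 10
  S = [[5.1, -4],
 [-4, 10]].

Step 3 — invert S. det(S) = 5.1·10 - (-4)² = 35.
  S^{-1} = (1/det) · [[d, -b], [-b, a]] = [[0.2857, 0.1143],
 [0.1143, 0.1457]].

Step 4 — quadratic form (x̄ - mu_0)^T · S^{-1} · (x̄ - mu_0):
  S^{-1} · (x̄ - mu_0) = (-0.0286, 0.5886),
  (x̄ - mu_0)^T · [...] = (-2.5)·(-0.0286) + (6)·(0.5886) = 3.6029.

Step 5 — scale by n: T² = 6 · 3.6029 = 21.6171.

T² ≈ 21.6171


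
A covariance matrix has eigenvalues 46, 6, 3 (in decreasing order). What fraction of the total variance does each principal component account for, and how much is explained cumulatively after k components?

Step 1 — total variance = trace(Sigma) = Σ λ_i = 46 + 6 + 3 = 55.

Step 2 — fraction explained by component i = λ_i / Σ λ:
  PC1: 46/55 = 0.8364
  PC2: 6/55 = 0.1091
  PC3: 3/55 = 0.0545

Step 3 — cumulative fraction after k components = (λ_1 + ... + λ_k) / Σ λ:
  k = 1: 46/55 = 0.8364
  k = 2: (46 + 6)/55 = 52/55 = 0.9455
  k = 3: (46 + 6 + 3)/55 = 55/55 = 1

Summary (fraction, with percent):

explained: PC1 0.8364 (83.64%), PC2 0.1091 (10.91%), PC3 0.0545 (5.45%);  cumulative: 0.8364, 0.9455, 1


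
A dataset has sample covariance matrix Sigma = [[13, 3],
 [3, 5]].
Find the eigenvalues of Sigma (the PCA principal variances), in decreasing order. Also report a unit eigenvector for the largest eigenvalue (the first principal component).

Step 1 — characteristic polynomial of 2×2 Sigma:
  det(Sigma - λI) = λ² - trace · λ + det = 0.
  trace = 13 + 5 = 18, det = 13·5 - (3)² = 56.
Step 2 — discriminant:
  Δ = trace² - 4·det = 324 - 224 = 100.
Step 3 — eigenvalues:
  λ = (trace ± √Δ)/2 = (18 ± 10)/2,
  λ_1 = 14,  λ_2 = 4.

Step 4 — unit eigenvector for λ_1: solve (Sigma - λ_1 I)v = 0. First row:
  (13 - 14)·v_x + (3)·v_y = 0, i.e. (-1)·v_x + (3)·v_y = 0,
  so v ∝ (b, λ_1 - a) = (3, 1) = u.
  ||u|| = √((3)² + (1)²) = √(10) ≈ 3.1623,
  v_1 = u/||u|| ≈ (0.9487, 0.3162) (||v_1|| = 1).

λ_1 = 14,  λ_2 = 4;  v_1 ≈ (0.9487, 0.3162)


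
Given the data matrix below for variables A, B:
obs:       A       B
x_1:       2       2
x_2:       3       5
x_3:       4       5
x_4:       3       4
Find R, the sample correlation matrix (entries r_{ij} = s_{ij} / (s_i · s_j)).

Step 1 — column means:
  mean(A) = (2 + 3 + 4 + 3) / 4 = 12/4 = 3
  mean(B) = (2 + 5 + 5 + 4) / 4 = 16/4 = 4

Step 2 — sample variances and covariances s[i,j] = (1/(n-1)) · Σ_k (x_{k,i} - mean_i) · (x_{k,j} - mean_j), with n-1 = 3:
  s[A,A] = ((-1)·(-1) + (0)·(0) + (1)·(1) + (0)·(0)) / 3 = 2/3 = 0.6667
  s[A,B] = ((-1)·(-2) + (0)·(1) + (1)·(1) + (0)·(0)) / 3 = 3/3 = 1
  s[B,B] = ((-2)·(-2) + (1)·(1) + (1)·(1) + (0)·(0)) / 3 = 6/3 = 2
  Sample standard deviations s_i = √(s[i,i]):
  s(A) = √(0.6667) = 0.8165
  s(B) = √(2) = 1.4142

Step 3 — r_{ij} = s_{ij} / (s_i · s_j):
  r[A,A] = 1 (diagonal).
  r[A,B] = 1 / (0.8165 · 1.4142) = 1 / 1.1547 = 0.866
  r[B,B] = 1 (diagonal).

R is symmetric with unit diagonal. Assembling:

R = [[1, 0.866],
 [0.866, 1]]


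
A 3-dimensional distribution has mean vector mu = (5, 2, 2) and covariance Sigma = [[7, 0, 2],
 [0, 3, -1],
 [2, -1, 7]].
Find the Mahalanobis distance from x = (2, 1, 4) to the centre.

Step 1 — centre the observation: (x - mu) = (-3, -1, 2).

Step 2 — invert Sigma (cofactor / det for 3×3, or solve directly):
  Sigma^{-1} = [[0.1562, -0.0156, -0.0469],
 [-0.0156, 0.3516, 0.0547],
 [-0.0469, 0.0547, 0.1641]].

Step 3 — form the quadratic (x - mu)^T · Sigma^{-1} · (x - mu):
  Sigma^{-1} · (x - mu) = (-0.5469, -0.1953, 0.4141).
  (x - mu)^T · [Sigma^{-1} · (x - mu)] = (-3)·(-0.5469) + (-1)·(-0.1953) + (2)·(0.4141) = 2.6641.

Step 4 — take square root: d = √(2.6641) ≈ 1.6322.

d(x, mu) = √(2.6641) ≈ 1.6322


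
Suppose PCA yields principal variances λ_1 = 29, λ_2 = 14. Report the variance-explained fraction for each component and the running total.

Step 1 — total variance = trace(Sigma) = Σ λ_i = 29 + 14 = 43.

Step 2 — fraction explained by component i = λ_i / Σ λ:
  PC1: 29/43 = 0.6744
  PC2: 14/43 = 0.3256

Step 3 — cumulative fraction after k components = (λ_1 + ... + λ_k) / Σ λ:
  k = 1: 29/43 = 0.6744
  k = 2: (29 + 14)/43 = 43/43 = 1

Summary (fraction, with percent):

explained: PC1 0.6744 (67.44%), PC2 0.3256 (32.56%);  cumulative: 0.6744, 1


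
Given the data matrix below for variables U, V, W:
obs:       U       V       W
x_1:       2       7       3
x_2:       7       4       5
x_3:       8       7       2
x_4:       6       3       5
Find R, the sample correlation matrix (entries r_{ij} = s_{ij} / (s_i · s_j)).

Step 1 — column means:
  mean(U) = (2 + 7 + 8 + 6) / 4 = 23/4 = 5.75
  mean(V) = (7 + 4 + 7 + 3) / 4 = 21/4 = 5.25
  mean(W) = (3 + 5 + 2 + 5) / 4 = 15/4 = 3.75

Step 2 — sample variances and covariances s[i,j] = (1/(n-1)) · Σ_k (x_{k,i} - mean_i) · (x_{k,j} - mean_j), with n-1 = 3:
  s[U,U] = ((-3.75)·(-3.75) + (1.25)·(1.25) + (2.25)·(2.25) + (0.25)·(0.25)) / 3 = 20.75/3 = 6.9167
  s[U,V] = ((-3.75)·(1.75) + (1.25)·(-1.25) + (2.25)·(1.75) + (0.25)·(-2.25)) / 3 = -4.75/3 = -1.5833
  s[U,W] = ((-3.75)·(-0.75) + (1.25)·(1.25) + (2.25)·(-1.75) + (0.25)·(1.25)) / 3 = 0.75/3 = 0.25
  s[V,V] = ((1.75)·(1.75) + (-1.25)·(-1.25) + (1.75)·(1.75) + (-2.25)·(-2.25)) / 3 = 12.75/3 = 4.25
  s[V,W] = ((1.75)·(-0.75) + (-1.25)·(1.25) + (1.75)·(-1.75) + (-2.25)·(1.25)) / 3 = -8.75/3 = -2.9167
  s[W,W] = ((-0.75)·(-0.75) + (1.25)·(1.25) + (-1.75)·(-1.75) + (1.25)·(1.25)) / 3 = 6.75/3 = 2.25
  Sample standard deviations s_i = √(s[i,i]):
  s(U) = √(6.9167) = 2.63
  s(V) = √(4.25) = 2.0616
  s(W) = √(2.25) = 1.5

Step 3 — r_{ij} = s_{ij} / (s_i · s_j):
  r[U,U] = 1 (diagonal).
  r[U,V] = -1.5833 / (2.63 · 2.0616) = -1.5833 / 5.4218 = -0.292
  r[U,W] = 0.25 / (2.63 · 1.5) = 0.25 / 3.9449 = 0.0634
  r[V,V] = 1 (diagonal).
  r[V,W] = -2.9167 / (2.0616 · 1.5) = -2.9167 / 3.0923 = -0.9432
  r[W,W] = 1 (diagonal).

R is symmetric with unit diagonal. Assembling:

R = [[1, -0.292, 0.0634],
 [-0.292, 1, -0.9432],
 [0.0634, -0.9432, 1]]
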